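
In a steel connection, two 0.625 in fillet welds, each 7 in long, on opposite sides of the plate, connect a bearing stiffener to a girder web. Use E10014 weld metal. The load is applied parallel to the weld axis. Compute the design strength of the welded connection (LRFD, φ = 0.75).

φR_n ≈ 278 kips

E100XX → F_EXX = 100 ksi.
Effective throat t_e = 0.707 × 0.625 = 0.4419 in.
Total length L = 14 in; A_we = 0.4419 × 14 = 6.186 in².
F_nw = 0.6 F_EXX = 0.6 × 100 = 60 ksi.
φR_n = 0.75 × 60 × 6.186 = 278.4 kips.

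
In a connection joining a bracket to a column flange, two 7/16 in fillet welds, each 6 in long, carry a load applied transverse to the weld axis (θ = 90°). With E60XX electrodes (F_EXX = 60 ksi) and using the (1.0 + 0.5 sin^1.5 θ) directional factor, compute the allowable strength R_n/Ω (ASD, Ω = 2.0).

R_n/Ω ≈ 100 kip

t_e = 0.707 × 0.4375 = 0.3093 in; A_we = 0.3093 × 12 = 3.712 in².
Directional factor: 1.0 + 0.5 sin^1.5(90°) = 1.5.
F_nw = 0.6 × 60 × 1.5 = 54 ksi.
R_n/Ω = (54 × 3.712) / 2.0 = 100.2 kip.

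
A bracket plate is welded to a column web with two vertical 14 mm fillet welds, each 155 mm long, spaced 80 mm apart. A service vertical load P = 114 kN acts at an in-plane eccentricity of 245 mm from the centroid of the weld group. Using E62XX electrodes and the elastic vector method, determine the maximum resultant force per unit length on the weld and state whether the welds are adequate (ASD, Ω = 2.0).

E62XX → F_EXX = 620 MPa.
Total weld length L_w = 310 mm. Treat welds as unit-width lines.
Polar moment about centroid: J = 2[d³/12 + d(b/2)²] = 2[155³/12 + 155×40²] = 1117000 mm³.
Direct shear f_v = P/L_w = 114×10³ / 310 = 367.7 N/mm (vertical).
Torsion M = P·e = 114×10³ × 245 = 27930000 N·mm.
Critical point at (x, y) = (40, 77.5) from centroid. f_tx = M·y/J = 1938 N/mm; f_ty = M·x/J = 1000 N/mm.
Resultant f_max = √[f_tx² + (f_v + f_ty)²] = √[1938² + (367.7 + 1000)²] = 2373 N/mm.
Capacity per unit length: r_n/Ω = (1/2.0) × 0.6 × 620 × (0.707 × 14) = 1841 N/mm.
2373 > 1841 → NOT adequate.

f_max ≈ 2370 N/mm; NOT adequate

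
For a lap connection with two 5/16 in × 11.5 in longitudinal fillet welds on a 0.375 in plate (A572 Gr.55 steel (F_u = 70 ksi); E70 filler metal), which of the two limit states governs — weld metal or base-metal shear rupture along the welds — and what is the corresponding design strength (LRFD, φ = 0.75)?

φR_n ≈ 160 kips (weld metal governs)

E70XX → F_EXX = 70 ksi.
t_e = 0.707 × 0.3125 = 0.2209 in; L = 23 in.
Weld metal: φR_n = 0.75 × 0.6 × 70 × 0.2209 × 23 = 160.1 kips.
Base metal (shear rupture): φR_n = 0.75 × 0.6 × 70 × 0.375 × 23 = 271.7 kips.
Governing: weld metal.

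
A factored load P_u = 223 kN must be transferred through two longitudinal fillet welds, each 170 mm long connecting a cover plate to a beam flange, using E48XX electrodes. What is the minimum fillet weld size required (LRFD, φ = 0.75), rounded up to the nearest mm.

E48XX → F_EXX = 480 MPa.
Total weld length L = 340 mm.
Required throat t_e = P_u / (φ × 0.6 F_EXX × L) = 223 / (0.75 × 0.6 × 480 × 340 × 10⁻³) = 3.036 mm.
Required leg w = t_e / 0.707 = 4.295 mm → use 5 mm.

w = 5 mm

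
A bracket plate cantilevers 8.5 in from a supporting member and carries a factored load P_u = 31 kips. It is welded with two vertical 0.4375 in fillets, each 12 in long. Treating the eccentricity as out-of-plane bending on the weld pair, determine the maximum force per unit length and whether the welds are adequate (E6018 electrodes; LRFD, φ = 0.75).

E60XX → F_EXX = 60 ksi.
L_w = 2 × 12 = 24 in; section modulus (unit throat) S = 2 × L²/6 = 48 in².
Direct shear f_v = P/L_w = 31/24 = 1.292 kip/in.
Moment M = P × e = 31 × 8.5 = 263.5 kip·in; bending f_b = M/S = 5.49 kip/in.
f_max = √(f_v² + f_b²) = √(1.292² + 5.49²) = 5.639 kip/in.
φr_n = 0.75 × 0.6 × 60 × (0.707 × 0.4375) = 8.351 kip/in → adequate.

f_max ≈ 5.64 kip/in; adequate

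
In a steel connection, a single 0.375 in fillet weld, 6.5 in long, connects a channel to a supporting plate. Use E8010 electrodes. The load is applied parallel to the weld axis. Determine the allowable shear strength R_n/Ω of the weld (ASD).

R_n/Ω ≈ 41.4 kip

E80XX → F_EXX = 80 ksi.
Effective throat t_e = 0.707 × 0.375 = 0.2651 in.
Total length L = 6.5 in; A_we = 0.2651 × 6.5 = 1.723 in².
F_nw = 0.6 F_EXX = 0.6 × 80 = 48 ksi.
R_n = 48 × 1.723 = 82.72 kip; R_n/Ω = 82.72/2.0 = 41.36 kip.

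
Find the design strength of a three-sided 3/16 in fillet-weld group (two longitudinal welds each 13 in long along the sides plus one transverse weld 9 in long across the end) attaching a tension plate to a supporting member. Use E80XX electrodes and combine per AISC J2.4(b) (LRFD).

E80XX → F_EXX = 80 ksi.
t_e = 0.707 × 0.1875 = 0.1326 in.
R_nwl = 0.6 × 80 × 0.1326 × 26 = 165.4 kip (longitudinal, 2 welds).
R_nwt = 0.6 × 80 × 0.1326 × 9 = 57.27 kip (transverse, base value).
(i) R_nwl + R_nwt = 222.7 kip; (ii) 0.85 R_nwl + 1.5 R_nwt = 226.5 kip.
R_n = max = 226.5 kip [governs: (ii)]; φR_n = 169.9 kip.

φR_n ≈ 170 kip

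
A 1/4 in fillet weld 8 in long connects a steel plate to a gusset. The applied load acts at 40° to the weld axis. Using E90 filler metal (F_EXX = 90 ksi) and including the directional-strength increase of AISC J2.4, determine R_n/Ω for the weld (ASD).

R_n/Ω ≈ 48 kips

t_e = 0.707 × 0.25 = 0.1767 in; A_we = 0.1767 × 8 = 1.414 in².
Directional factor: 1.0 + 0.5 sin^1.5(40°) = 1.258.
F_nw = 0.6 × 90 × 1.258 = 67.91 ksi.
R_n/Ω = (67.91 × 1.414) / 2.0 = 48.02 kips.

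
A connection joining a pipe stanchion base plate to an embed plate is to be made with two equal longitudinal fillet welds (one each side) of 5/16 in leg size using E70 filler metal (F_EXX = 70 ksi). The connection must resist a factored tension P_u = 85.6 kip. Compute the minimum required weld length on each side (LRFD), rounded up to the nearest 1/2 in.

L = 6.5 in on each side

Throat t_e = 0.707 × 0.3125 = 0.2209 in.
φr_n = 0.75 × 0.6 × 70 × 0.2209 = 6.96 kip/in.
L_req = P_u / φr_n = 85.6 / 6.96 = 12.3 in total.
Per side: 12.3 / 2 = 6.15 in.
Round up → use L = 6.5 in on each side.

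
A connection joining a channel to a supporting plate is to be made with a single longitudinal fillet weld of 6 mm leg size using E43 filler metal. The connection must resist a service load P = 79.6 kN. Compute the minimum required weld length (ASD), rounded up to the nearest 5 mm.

L = 150 mm

E43XX → F_EXX = 430 MPa.
Throat t_e = 0.707 × 6 = 4.242 mm.
r_n/Ω = (0.6 × 430 × 4.242) / 2.0 = 547.2 N/mm = 0.5472 kN/mm.
L_req = P / (r_n/Ω) = 79.6 / 0.5472 = 145.5 mm total.
Round up → use L = 150 mm.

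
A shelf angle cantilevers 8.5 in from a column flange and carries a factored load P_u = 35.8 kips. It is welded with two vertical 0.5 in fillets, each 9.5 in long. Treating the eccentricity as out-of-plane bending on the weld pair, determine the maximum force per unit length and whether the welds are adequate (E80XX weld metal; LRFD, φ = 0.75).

f_max ≈ 10.3 kip/in; adequate

E80XX → F_EXX = 80 ksi.
L_w = 2 × 9.5 = 19 in; section modulus (unit throat) S = 2 × L²/6 = 30.08 in².
Direct shear f_v = P/L_w = 35.8/19 = 1.884 kip/in.
Moment M = P × e = 35.8 × 8.5 = 304.3 kip·in; bending f_b = M/S = 10.12 kip/in.
f_max = √(f_v² + f_b²) = √(1.884² + 10.12²) = 10.29 kip/in.
φr_n = 0.75 × 0.6 × 80 × (0.707 × 0.5) = 12.73 kip/in → adequate.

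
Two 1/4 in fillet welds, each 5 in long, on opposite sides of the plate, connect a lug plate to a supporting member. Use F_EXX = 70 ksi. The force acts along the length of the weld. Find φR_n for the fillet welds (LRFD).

φR_n ≈ 55.7 kips

Effective throat t_e = 0.707 × 0.25 = 0.1767 in.
Total length L = 10 in; A_we = 0.1767 × 10 = 1.767 in².
F_nw = 0.6 F_EXX = 0.6 × 70 = 42 ksi.
φR_n = 0.75 × 42 × 1.767 = 55.68 kips.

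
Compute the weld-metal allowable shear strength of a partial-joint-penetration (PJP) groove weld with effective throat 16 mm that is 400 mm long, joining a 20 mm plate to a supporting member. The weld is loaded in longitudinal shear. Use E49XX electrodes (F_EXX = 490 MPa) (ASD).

R_n/Ω ≈ 941 kN

Effective throat (given) t_e = 16 mm.
A_we = 16 × 400 = 6400 mm².
F_nw = 0.6 F_EXX = 294 MPa.
R_n/Ω = (294 × 6400) / 2.0 × 10⁻³ = 940.8 kN.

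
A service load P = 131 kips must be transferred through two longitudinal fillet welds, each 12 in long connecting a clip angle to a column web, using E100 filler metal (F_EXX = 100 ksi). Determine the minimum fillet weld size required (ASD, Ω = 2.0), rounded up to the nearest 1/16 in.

w = 5/16 in

Total weld length L = 24 in.
Required throat t_e = P × Ω / (0.6 F_EXX × L) = 131 × 2.0 / (0.6 × 100 × 24) = 0.1819 in.
Required leg w = t_e / 0.707 = 0.2573 in → use 5/16 in.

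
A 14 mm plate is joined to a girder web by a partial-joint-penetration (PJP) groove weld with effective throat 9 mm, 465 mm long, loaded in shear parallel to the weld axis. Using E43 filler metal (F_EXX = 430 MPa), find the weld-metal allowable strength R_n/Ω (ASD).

Effective throat (given) t_e = 9 mm.
A_we = 9 × 465 = 4185 mm².
F_nw = 0.6 F_EXX = 258 MPa.
R_n/Ω = (258 × 4185) / 2.0 × 10⁻³ = 539.9 kN.

R_n/Ω ≈ 540 kN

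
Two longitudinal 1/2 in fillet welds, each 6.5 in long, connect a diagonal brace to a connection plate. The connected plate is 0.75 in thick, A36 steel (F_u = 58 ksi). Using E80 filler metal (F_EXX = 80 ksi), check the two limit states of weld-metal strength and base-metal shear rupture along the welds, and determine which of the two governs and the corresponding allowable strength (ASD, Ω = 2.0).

t_e = 0.707 × 0.5 = 0.3535 in; L = 13 in.
Weld metal: R_n/Ω = (1/2.0) × 0.6 × 80 × 0.3535 × 13 = 110.3 kips.
Base metal (shear rupture): R_n/Ω = (1/2.0) × 0.6 × 58 × 0.75 × 13 = 169.6 kips.
Governing: weld metal.

R_n/Ω ≈ 110 kips (weld metal governs)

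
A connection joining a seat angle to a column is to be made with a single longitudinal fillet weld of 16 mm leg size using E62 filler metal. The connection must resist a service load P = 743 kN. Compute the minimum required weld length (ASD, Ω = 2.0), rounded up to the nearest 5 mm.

L = 355 mm

E62XX → F_EXX = 620 MPa.
Throat t_e = 0.707 × 16 = 11.31 mm.
r_n/Ω = (0.6 × 620 × 11.31) / 2.0 = 2104 N/mm = 2.104 kN/mm.
L_req = P / (r_n/Ω) = 743 / 2.104 = 353.1 mm total.
Round up → use L = 355 mm.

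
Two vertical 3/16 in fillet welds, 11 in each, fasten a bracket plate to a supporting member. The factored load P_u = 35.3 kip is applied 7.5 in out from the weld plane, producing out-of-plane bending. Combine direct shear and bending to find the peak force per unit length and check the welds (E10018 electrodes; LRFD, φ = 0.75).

f_max ≈ 6.76 kip/in; NOT adequate

E100XX → F_EXX = 100 ksi.
L_w = 2 × 11 = 22 in; section modulus (unit throat) S = 2 × L²/6 = 40.33 in².
Direct shear f_v = P/L_w = 35.3/22 = 1.605 kip/in.
Moment M = P × e = 35.3 × 7.5 = 264.75 kip·in; bending f_b = M/S = 6.564 kip/in.
f_max = √(f_v² + f_b²) = √(1.605² + 6.564²) = 6.757 kip/in.
φr_n = 0.75 × 0.6 × 100 × (0.707 × 0.1875) = 5.965 kip/in → NOT adequate.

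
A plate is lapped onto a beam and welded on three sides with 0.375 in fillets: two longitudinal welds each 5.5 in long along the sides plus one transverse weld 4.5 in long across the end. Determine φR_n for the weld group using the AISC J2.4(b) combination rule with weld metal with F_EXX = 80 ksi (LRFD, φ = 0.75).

t_e = 0.707 × 0.375 = 0.2651 in.
R_nwl = 0.6 × 80 × 0.2651 × 11 = 140 kip (longitudinal, 2 welds).
R_nwt = 0.6 × 80 × 0.2651 × 4.5 = 57.27 kip (transverse, base value).
(i) R_nwl + R_nwt = 197.3 kip; (ii) 0.85 R_nwl + 1.5 R_nwt = 204.9 kip.
R_n = max = 204.9 kip [governs: (ii)]; φR_n = 153.7 kip.

φR_n ≈ 154 kip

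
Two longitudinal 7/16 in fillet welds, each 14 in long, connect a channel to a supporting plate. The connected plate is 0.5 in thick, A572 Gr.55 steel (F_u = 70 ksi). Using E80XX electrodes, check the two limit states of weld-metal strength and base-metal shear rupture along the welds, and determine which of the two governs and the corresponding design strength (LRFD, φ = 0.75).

E80XX → F_EXX = 80 ksi.
t_e = 0.707 × 0.4375 = 0.3093 in; L = 28 in.
Weld metal: φR_n = 0.75 × 0.6 × 80 × 0.3093 × 28 = 311.8 kips.
Base metal (shear rupture): φR_n = 0.75 × 0.6 × 70 × 0.5 × 28 = 441 kips.
Governing: weld metal.

φR_n ≈ 312 kips (weld metal governs)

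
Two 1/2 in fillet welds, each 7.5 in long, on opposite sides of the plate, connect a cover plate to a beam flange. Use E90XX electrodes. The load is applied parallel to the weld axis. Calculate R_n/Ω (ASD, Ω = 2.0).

E90XX → F_EXX = 90 ksi.
Effective throat t_e = 0.707 × 0.5 = 0.3535 in.
Total length L = 15 in; A_we = 0.3535 × 15 = 5.302 in².
F_nw = 0.6 F_EXX = 0.6 × 90 = 54 ksi.
R_n = 54 × 5.302 = 286.3 kips; R_n/Ω = 286.3/2.0 = 143.2 kips.

R_n/Ω ≈ 143 kips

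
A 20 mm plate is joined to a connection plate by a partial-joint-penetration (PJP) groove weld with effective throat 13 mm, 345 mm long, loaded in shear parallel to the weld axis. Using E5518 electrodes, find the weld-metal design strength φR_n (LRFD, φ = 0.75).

E55XX → F_EXX = 550 MPa.
Effective throat (given) t_e = 13 mm.
A_we = 13 × 345 = 4485 mm².
F_nw = 0.6 F_EXX = 330 MPa.
φR_n = 0.75 × 330 × 4485 × 10⁻³ = 1110 kN.

φR_n ≈ 1110 kN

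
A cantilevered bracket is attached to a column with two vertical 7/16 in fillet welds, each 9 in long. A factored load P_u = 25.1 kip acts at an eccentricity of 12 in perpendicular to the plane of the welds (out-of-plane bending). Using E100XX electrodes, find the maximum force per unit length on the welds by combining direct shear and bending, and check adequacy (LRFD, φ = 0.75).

E100XX → F_EXX = 100 ksi.
L_w = 2 × 9 = 18 in; section modulus (unit throat) S = 2 × L²/6 = 27 in².
Direct shear f_v = P/L_w = 25.1/18 = 1.394 kip/in.
Moment M = P × e = 25.1 × 12 = 301.2 kip·in; bending f_b = M/S = 11.16 kip/in.
f_max = √(f_v² + f_b²) = √(1.394² + 11.16²) = 11.24 kip/in.
φr_n = 0.75 × 0.6 × 100 × (0.707 × 0.4375) = 13.92 kip/in → adequate.

f_max ≈ 11.2 kip/in; adequate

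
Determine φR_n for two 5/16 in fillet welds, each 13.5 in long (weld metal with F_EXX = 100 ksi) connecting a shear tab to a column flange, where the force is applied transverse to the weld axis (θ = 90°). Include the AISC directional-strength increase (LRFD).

φR_n ≈ 403 kip

t_e = 0.707 × 0.3125 = 0.2209 in; A_we = 0.2209 × 27 = 5.965 in².
Directional factor: 1.0 + 0.5 sin^1.5(90°) = 1.5.
F_nw = 0.6 × 100 × 1.5 = 90 ksi.
φR_n = 0.75 × 90 × 5.965 = 402.7 kip.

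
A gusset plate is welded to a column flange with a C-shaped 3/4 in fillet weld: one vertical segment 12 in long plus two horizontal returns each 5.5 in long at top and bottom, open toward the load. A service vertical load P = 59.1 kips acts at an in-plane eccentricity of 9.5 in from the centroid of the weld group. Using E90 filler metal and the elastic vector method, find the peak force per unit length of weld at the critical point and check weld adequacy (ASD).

f_max ≈ 8.46 kip/in; adequate

E90XX → F_EXX = 90 ksi.
Total weld length L_w = 23 in. Treat welds as unit-width lines.
Centroid: x̄ = 2×5.5×2.75 / 23 = 1.315 in from the vertical weld.
Polar moment about centroid: J = I_x + I_y = [12³/12 + 2×5.5×6²] + [12×1.315² + 2(5.5³/12 + 5.5×1.435²)] = 611.1 in³.
Direct shear f_v = P/L_w = 59.1 / 23 = 2.57 kip/in (vertical).
Torsion M = P·e = 59.1 × 9.5 = 561.45 kip·in.
Critical point at (x, y) = (4.185, 6) from centroid. f_tx = M·y/J = 5.512 kip/in; f_ty = M·x/J = 3.845 kip/in.
Resultant f_max = √[f_tx² + (f_v + f_ty)²] = √[5.512² + (2.57 + 3.845)²] = 8.457 kip/in.
Capacity per unit length: r_n/Ω = (1/2.0) × 0.6 × 90 × (0.707 × 0.75) = 14.32 kip/in.
8.457 ≤ 14.32 → adequate.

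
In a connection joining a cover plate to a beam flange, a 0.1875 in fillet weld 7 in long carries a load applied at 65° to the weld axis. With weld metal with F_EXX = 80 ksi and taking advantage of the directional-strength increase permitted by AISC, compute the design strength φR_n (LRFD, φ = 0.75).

t_e = 0.707 × 0.1875 = 0.1326 in; A_we = 0.1326 × 7 = 0.9279 in².
Directional factor: 1.0 + 0.5 sin^1.5(65°) = 1.431.
F_nw = 0.6 × 80 × 1.431 = 68.71 ksi.
φR_n = 0.75 × 68.71 × 0.9279 = 47.82 kips.

φR_n ≈ 47.8 kips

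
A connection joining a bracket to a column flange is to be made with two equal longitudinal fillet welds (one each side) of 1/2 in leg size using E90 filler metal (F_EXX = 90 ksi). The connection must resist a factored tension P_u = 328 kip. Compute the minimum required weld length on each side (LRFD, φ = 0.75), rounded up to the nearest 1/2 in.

Throat t_e = 0.707 × 0.5 = 0.3535 in.
φr_n = 0.75 × 0.6 × 90 × 0.3535 = 14.32 kip/in.
L_req = P_u / φr_n = 328 / 14.32 = 22.91 in total.
Per side: 22.91 / 2 = 11.46 in.
Round up → use L = 11.5 in on each side.

L = 11.5 in on each side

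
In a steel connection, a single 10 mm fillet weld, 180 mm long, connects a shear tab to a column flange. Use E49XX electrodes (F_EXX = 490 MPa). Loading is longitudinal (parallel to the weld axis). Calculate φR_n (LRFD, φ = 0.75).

Effective throat t_e = 0.707 × 10 = 7.07 mm.
Total length L = 180 mm; A_we = 7.07 × 180 = 1273 mm².
F_nw = 0.6 F_EXX = 0.6 × 490 = 294 MPa.
φR_n = 0.75 × 294 × 1273 × 10⁻³ = 280.6 kN.

φR_n ≈ 281 kN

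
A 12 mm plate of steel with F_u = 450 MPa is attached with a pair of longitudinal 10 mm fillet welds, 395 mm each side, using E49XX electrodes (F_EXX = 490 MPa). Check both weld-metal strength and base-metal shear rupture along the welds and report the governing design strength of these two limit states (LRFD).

φR_n ≈ 1230 kN (weld metal governs)

t_e = 0.707 × 10 = 7.07 mm; L = 790 mm.
Weld metal: φR_n = 0.75 × 0.6 × 490 × 7.07 × 790 × 10⁻³ = 1232 kN.
Base metal (shear rupture): φR_n = 0.75 × 0.6 × 450 × 12 × 790 × 10⁻³ = 1920 kN.
Governing: weld metal.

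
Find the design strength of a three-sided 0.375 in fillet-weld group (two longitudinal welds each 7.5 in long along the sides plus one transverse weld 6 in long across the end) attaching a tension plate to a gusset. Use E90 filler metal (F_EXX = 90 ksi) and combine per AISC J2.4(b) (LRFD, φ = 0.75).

t_e = 0.707 × 0.375 = 0.2651 in.
R_nwl = 0.6 × 90 × 0.2651 × 15 = 214.8 kips (longitudinal, 2 welds).
R_nwt = 0.6 × 90 × 0.2651 × 6 = 85.9 kips (transverse, base value).
(i) R_nwl + R_nwt = 300.7 kips; (ii) 0.85 R_nwl + 1.5 R_nwt = 311.4 kips.
R_n = max = 311.4 kips [governs: (ii)]; φR_n = 233.5 kips.

φR_n ≈ 234 kips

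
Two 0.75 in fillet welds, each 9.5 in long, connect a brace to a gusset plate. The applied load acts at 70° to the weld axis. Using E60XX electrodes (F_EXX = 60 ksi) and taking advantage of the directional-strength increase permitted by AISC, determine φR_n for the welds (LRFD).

φR_n ≈ 396 kip

t_e = 0.707 × 0.75 = 0.5302 in; A_we = 0.5302 × 19 = 10.07 in².
Directional factor: 1.0 + 0.5 sin^1.5(70°) = 1.455.
F_nw = 0.6 × 60 × 1.455 = 52.4 ksi.
φR_n = 0.75 × 52.4 × 10.07 = 395.9 kip.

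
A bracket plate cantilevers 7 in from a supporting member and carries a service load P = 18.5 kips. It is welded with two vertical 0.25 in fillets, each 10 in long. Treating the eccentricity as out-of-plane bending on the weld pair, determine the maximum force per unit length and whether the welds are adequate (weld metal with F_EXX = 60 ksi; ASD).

f_max ≈ 3.99 kip/in; NOT adequate

L_w = 2 × 10 = 20 in; section modulus (unit throat) S = 2 × L²/6 = 33.33 in².
Direct shear f_v = P/L_w = 18.5/20 = 0.925 kip/in.
Moment M = P × e = 18.5 × 7 = 129.5 kip·in; bending f_b = M/S = 3.885 kip/in.
f_max = √(f_v² + f_b²) = √(0.925² + 3.885²) = 3.994 kip/in.
r_n/Ω = (1/2.0) × 0.6 × 60 × (0.707 × 0.25) = 3.181 kip/in → NOT adequate.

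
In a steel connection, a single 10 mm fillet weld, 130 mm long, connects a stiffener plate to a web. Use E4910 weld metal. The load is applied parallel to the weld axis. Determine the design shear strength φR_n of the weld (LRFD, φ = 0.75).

E49XX → F_EXX = 490 MPa.
Effective throat t_e = 0.707 × 10 = 7.07 mm.
Total length L = 130 mm; A_we = 7.07 × 130 = 919.1 mm².
F_nw = 0.6 F_EXX = 0.6 × 490 = 294 MPa.
φR_n = 0.75 × 294 × 919.1 × 10⁻³ = 202.7 kN.

φR_n ≈ 203 kN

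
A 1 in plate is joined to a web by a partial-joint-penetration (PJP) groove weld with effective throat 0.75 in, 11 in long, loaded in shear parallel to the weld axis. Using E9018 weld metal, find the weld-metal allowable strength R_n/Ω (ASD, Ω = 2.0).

R_n/Ω ≈ 223 kips

E90XX → F_EXX = 90 ksi.
Effective throat (given) t_e = 0.75 in.
A_we = 0.75 × 11 = 8.25 in².
F_nw = 0.6 F_EXX = 54 ksi.
R_n/Ω = (54 × 8.25) / 2.0 = 222.8 kips.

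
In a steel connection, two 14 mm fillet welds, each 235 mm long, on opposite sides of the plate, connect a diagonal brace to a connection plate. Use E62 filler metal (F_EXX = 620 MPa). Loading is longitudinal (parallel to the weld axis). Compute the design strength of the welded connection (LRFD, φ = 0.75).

Effective throat t_e = 0.707 × 14 = 9.898 mm.
Total length L = 470 mm; A_we = 9.898 × 470 = 4652 mm².
F_nw = 0.6 F_EXX = 0.6 × 620 = 372 MPa.
φR_n = 0.75 × 372 × 4652 × 10⁻³ = 1298 kN.

φR_n ≈ 1300 kN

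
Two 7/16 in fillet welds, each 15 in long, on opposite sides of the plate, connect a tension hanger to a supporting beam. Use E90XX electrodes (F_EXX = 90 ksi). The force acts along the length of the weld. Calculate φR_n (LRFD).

Effective throat t_e = 0.707 × 0.4375 = 0.3093 in.
Total length L = 30 in; A_we = 0.3093 × 30 = 9.279 in².
F_nw = 0.6 F_EXX = 0.6 × 90 = 54 ksi.
φR_n = 0.75 × 54 × 9.279 = 375.8 kips.

φR_n ≈ 376 kips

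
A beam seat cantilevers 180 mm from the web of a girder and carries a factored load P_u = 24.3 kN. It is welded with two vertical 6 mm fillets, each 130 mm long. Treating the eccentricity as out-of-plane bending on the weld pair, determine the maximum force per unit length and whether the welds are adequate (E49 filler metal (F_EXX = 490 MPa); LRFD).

L_w = 2 × 130 = 260 mm; section modulus (unit throat) S = 2 × L²/6 = 5633 mm².
Direct shear f_v = P/L_w = 24.3×10³/260 = 93.46 N/mm.
Moment M = P × e = 24.3×10³ × 180 = 4374000 N·mm; bending f_b = M/S = 776.4 N/mm.
f_max = √(f_v² + f_b²) = √(93.46² + 776.4²) = 782.1 N/mm.
φr_n = 0.75 × 0.6 × 490 × (0.707 × 6) = 935.4 N/mm → adequate.

f_max ≈ 782 N/mm; adequate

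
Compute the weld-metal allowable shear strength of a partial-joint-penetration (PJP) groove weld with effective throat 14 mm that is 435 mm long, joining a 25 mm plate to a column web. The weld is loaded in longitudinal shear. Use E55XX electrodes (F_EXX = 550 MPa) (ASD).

R_n/Ω ≈ 1000 kN

Effective throat (given) t_e = 14 mm.
A_we = 14 × 435 = 6090 mm².
F_nw = 0.6 F_EXX = 330 MPa.
R_n/Ω = (330 × 6090) / 2.0 × 10⁻³ = 1005 kN.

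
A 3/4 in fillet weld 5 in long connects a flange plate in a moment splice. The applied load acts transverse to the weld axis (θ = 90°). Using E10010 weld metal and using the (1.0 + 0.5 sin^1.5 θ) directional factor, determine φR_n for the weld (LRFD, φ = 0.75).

E100XX → F_EXX = 100 ksi.
t_e = 0.707 × 0.75 = 0.5302 in; A_we = 0.5302 × 5 = 2.651 in².
Directional factor: 1.0 + 0.5 sin^1.5(90°) = 1.5.
F_nw = 0.6 × 100 × 1.5 = 90 ksi.
φR_n = 0.75 × 90 × 2.651 = 179 kips.

φR_n ≈ 179 kips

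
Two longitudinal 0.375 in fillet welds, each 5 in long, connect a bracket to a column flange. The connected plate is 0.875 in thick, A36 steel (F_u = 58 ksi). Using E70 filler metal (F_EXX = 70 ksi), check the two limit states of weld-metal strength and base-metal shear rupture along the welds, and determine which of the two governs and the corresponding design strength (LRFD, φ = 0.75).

φR_n ≈ 83.5 kip (weld metal governs)

t_e = 0.707 × 0.375 = 0.2651 in; L = 10 in.
Weld metal: φR_n = 0.75 × 0.6 × 70 × 0.2651 × 10 = 83.51 kip.
Base metal (shear rupture): φR_n = 0.75 × 0.6 × 58 × 0.875 × 10 = 228.4 kip.
Governing: weld metal.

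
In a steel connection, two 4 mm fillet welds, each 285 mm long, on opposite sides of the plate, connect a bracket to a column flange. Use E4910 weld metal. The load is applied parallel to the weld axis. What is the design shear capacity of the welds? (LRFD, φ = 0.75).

E49XX → F_EXX = 490 MPa.
Effective throat t_e = 0.707 × 4 = 2.828 mm.
Total length L = 570 mm; A_we = 2.828 × 570 = 1612 mm².
F_nw = 0.6 F_EXX = 0.6 × 490 = 294 MPa.
φR_n = 0.75 × 294 × 1612 × 10⁻³ = 355.4 kN.

φR_n ≈ 355 kN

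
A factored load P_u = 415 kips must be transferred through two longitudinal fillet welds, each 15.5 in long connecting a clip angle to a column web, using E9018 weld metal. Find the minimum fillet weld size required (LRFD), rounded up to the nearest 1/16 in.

w = 1/2 in

E90XX → F_EXX = 90 ksi.
Total weld length L = 31 in.
Required throat t_e = P_u / (φ × 0.6 F_EXX × L) = 415 / (0.75 × 0.6 × 90 × 31) = 0.3305 in.
Required leg w = t_e / 0.707 = 0.4675 in → use 1/2 in.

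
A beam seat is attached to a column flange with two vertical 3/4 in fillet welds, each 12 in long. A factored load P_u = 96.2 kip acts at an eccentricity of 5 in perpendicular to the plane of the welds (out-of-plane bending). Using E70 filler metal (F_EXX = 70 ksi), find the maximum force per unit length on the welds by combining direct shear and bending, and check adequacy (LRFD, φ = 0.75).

L_w = 2 × 12 = 24 in; section modulus (unit throat) S = 2 × L²/6 = 48 in².
Direct shear f_v = P/L_w = 96.2/24 = 4.008 kip/in.
Moment M = P × e = 96.2 × 5 = 481 kip·in; bending f_b = M/S = 10.02 kip/in.
f_max = √(f_v² + f_b²) = √(4.008² + 10.02²) = 10.79 kip/in.
φr_n = 0.75 × 0.6 × 70 × (0.707 × 0.75) = 16.7 kip/in → adequate.

f_max ≈ 10.8 kip/in; adequate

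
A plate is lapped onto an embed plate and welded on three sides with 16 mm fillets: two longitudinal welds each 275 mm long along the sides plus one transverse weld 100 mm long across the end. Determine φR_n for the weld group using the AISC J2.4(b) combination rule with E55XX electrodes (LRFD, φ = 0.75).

E55XX → F_EXX = 550 MPa.
t_e = 0.707 × 16 = 11.31 mm.
R_nwl = 0.6 × 550 × 11.31 × 550 × 10⁻³ = 2053 kN (longitudinal, 2 welds).
R_nwt = 0.6 × 550 × 11.31 × 100 × 10⁻³ = 373.3 kN (transverse, base value).
(i) R_nwl + R_nwt = 2426 kN; (ii) 0.85 R_nwl + 1.5 R_nwt = 2305 kN.
R_n = max = 2426 kN [governs: (i)]; φR_n = 1820 kN.

φR_n ≈ 1820 kN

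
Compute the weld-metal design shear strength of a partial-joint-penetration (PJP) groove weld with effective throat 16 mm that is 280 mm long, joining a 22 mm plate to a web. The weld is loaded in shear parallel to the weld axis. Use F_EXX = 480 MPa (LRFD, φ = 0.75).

φR_n ≈ 968 kN

Effective throat (given) t_e = 16 mm.
A_we = 16 × 280 = 4480 mm².
F_nw = 0.6 F_EXX = 288 MPa.
φR_n = 0.75 × 288 × 4480 × 10⁻³ = 967.7 kN.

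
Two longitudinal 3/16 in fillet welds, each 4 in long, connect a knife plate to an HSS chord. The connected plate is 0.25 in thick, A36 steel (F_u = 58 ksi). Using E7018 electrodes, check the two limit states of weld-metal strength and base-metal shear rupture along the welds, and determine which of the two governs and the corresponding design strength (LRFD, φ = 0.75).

E70XX → F_EXX = 70 ksi.
t_e = 0.707 × 0.1875 = 0.1326 in; L = 8 in.
Weld metal: φR_n = 0.75 × 0.6 × 70 × 0.1326 × 8 = 33.41 kip.
Base metal (shear rupture): φR_n = 0.75 × 0.6 × 58 × 0.25 × 8 = 52.2 kip.
Governing: weld metal.

φR_n ≈ 33.4 kip (weld metal governs)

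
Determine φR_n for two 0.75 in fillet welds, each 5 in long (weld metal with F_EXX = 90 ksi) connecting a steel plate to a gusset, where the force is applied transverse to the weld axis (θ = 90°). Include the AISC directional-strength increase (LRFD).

φR_n ≈ 322 kip

t_e = 0.707 × 0.75 = 0.5302 in; A_we = 0.5302 × 10 = 5.303 in².
Directional factor: 1.0 + 0.5 sin^1.5(90°) = 1.5.
F_nw = 0.6 × 90 × 1.5 = 81 ksi.
φR_n = 0.75 × 81 × 5.303 = 322.1 kip.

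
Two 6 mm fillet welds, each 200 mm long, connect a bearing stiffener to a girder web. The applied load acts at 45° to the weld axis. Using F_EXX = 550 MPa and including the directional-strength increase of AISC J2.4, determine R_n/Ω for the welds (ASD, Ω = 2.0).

t_e = 0.707 × 6 = 4.242 mm; A_we = 4.242 × 400 = 1697 mm².
Directional factor: 1.0 + 0.5 sin^1.5(45°) = 1.297.
F_nw = 0.6 × 550 × 1.297 = 428.1 MPa.
R_n/Ω = (428.1 × 1697) / 2.0 × 10⁻³ = 363.2 kN.

R_n/Ω ≈ 363 kN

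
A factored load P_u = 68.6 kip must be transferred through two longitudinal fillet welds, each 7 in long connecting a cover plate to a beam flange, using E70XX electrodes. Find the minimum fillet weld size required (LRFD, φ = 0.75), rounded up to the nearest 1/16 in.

w = 1/4 in

E70XX → F_EXX = 70 ksi.
Total weld length L = 14 in.
Required throat t_e = P_u / (φ × 0.6 F_EXX × L) = 68.6 / (0.75 × 0.6 × 70 × 14) = 0.1556 in.
Required leg w = t_e / 0.707 = 0.22 in → use 1/4 in.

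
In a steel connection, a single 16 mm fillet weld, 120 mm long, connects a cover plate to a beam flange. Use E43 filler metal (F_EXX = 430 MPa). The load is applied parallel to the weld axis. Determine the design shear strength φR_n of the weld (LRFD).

φR_n ≈ 263 kN

Effective throat t_e = 0.707 × 16 = 11.31 mm.
Total length L = 120 mm; A_we = 11.31 × 120 = 1357 mm².
F_nw = 0.6 F_EXX = 0.6 × 430 = 258 MPa.
φR_n = 0.75 × 258 × 1357 × 10⁻³ = 262.7 kN.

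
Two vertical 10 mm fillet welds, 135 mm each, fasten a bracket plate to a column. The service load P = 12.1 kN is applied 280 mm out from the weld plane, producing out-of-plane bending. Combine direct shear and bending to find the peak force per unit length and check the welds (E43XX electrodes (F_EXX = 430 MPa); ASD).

L_w = 2 × 135 = 270 mm; section modulus (unit throat) S = 2 × L²/6 = 6075 mm².
Direct shear f_v = P/L_w = 12.1×10³/270 = 44.81 N/mm.
Moment M = P × e = 12.1×10³ × 280 = 3388000 N·mm; bending f_b = M/S = 557.7 N/mm.
f_max = √(f_v² + f_b²) = √(44.81² + 557.7²) = 559.5 N/mm.
r_n/Ω = (1/2.0) × 0.6 × 430 × (0.707 × 10) = 912 N/mm → adequate.

f_max ≈ 559 N/mm; adequate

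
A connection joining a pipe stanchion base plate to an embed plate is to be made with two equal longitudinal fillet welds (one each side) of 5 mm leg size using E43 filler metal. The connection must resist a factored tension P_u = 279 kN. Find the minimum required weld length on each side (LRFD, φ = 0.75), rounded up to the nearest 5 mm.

E43XX → F_EXX = 430 MPa.
Throat t_e = 0.707 × 5 = 3.535 mm.
φr_n = 0.75 × 0.6 × 430 × 3.535 × 10⁻³ = 0.684 kN/mm.
L_req = P_u / φr_n = 279 / 0.684 = 407.9 mm total.
Per side: 407.9 / 2 = 203.9 mm.
Round up → use L = 205 mm on each side.

L = 205 mm on each side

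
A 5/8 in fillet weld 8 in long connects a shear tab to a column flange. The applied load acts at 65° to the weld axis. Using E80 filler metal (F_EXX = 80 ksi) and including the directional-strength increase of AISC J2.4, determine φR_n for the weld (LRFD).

φR_n ≈ 182 kips

t_e = 0.707 × 0.625 = 0.4419 in; A_we = 0.4419 × 8 = 3.535 in².
Directional factor: 1.0 + 0.5 sin^1.5(65°) = 1.431.
F_nw = 0.6 × 80 × 1.431 = 68.71 ksi.
φR_n = 0.75 × 68.71 × 3.535 = 182.2 kips.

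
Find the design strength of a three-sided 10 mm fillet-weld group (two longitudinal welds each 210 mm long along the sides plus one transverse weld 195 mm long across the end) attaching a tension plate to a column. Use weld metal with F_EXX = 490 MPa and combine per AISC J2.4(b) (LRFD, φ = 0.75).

φR_n ≈ 1010 kN

t_e = 0.707 × 10 = 7.07 mm.
R_nwl = 0.6 × 490 × 7.07 × 420 × 10⁻³ = 873 kN (longitudinal, 2 welds).
R_nwt = 0.6 × 490 × 7.07 × 195 × 10⁻³ = 405.3 kN (transverse, base value).
(i) R_nwl + R_nwt = 1278 kN; (ii) 0.85 R_nwl + 1.5 R_nwt = 1350 kN.
R_n = max = 1350 kN [governs: (ii)]; φR_n = 1013 kN.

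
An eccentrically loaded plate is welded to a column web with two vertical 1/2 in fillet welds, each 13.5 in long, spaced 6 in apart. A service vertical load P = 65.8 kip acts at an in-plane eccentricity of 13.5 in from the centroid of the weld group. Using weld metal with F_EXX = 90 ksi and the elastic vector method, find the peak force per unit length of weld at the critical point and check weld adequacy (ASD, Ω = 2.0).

Total weld length L_w = 27 in. Treat welds as unit-width lines.
Polar moment about centroid: J = 2[d³/12 + d(b/2)²] = 2[13.5³/12 + 13.5×3²] = 653.1 in³.
Direct shear f_v = P/L_w = 65.8 / 27 = 2.437 kip/in (vertical).
Torsion M = P·e = 65.8 × 13.5 = 888.3 kip·in.
Critical point at (x, y) = (3, 6.75) from centroid. f_tx = M·y/J = 9.181 kip/in; f_ty = M·x/J = 4.081 kip/in.
Resultant f_max = √[f_tx² + (f_v + f_ty)²] = √[9.181² + (2.437 + 4.081)²] = 11.26 kip/in.
Capacity per unit length: r_n/Ω = (1/2.0) × 0.6 × 90 × (0.707 × 0.5) = 9.544 kip/in.
11.26 > 9.544 → NOT adequate.

f_max ≈ 11.3 kip/in; NOT adequate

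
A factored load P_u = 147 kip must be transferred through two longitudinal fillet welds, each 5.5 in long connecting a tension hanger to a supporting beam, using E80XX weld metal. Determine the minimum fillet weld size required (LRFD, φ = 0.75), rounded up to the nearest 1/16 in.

E80XX → F_EXX = 80 ksi.
Total weld length L = 11 in.
Required throat t_e = P_u / (φ × 0.6 F_EXX × L) = 147 / (0.75 × 0.6 × 80 × 11) = 0.3712 in.
Required leg w = t_e / 0.707 = 0.5251 in → use 9/16 in.

w = 9/16 in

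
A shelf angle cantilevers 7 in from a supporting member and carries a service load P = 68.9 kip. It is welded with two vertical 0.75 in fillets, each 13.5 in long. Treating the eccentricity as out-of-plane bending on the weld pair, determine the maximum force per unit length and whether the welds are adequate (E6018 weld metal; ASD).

E60XX → F_EXX = 60 ksi.
L_w = 2 × 13.5 = 27 in; section modulus (unit throat) S = 2 × L²/6 = 60.75 in².
Direct shear f_v = P/L_w = 68.9/27 = 2.552 kip/in.
Moment M = P × e = 68.9 × 7 = 482.3 kip·in; bending f_b = M/S = 7.939 kip/in.
f_max = √(f_v² + f_b²) = √(2.552² + 7.939²) = 8.339 kip/in.
r_n/Ω = (1/2.0) × 0.6 × 60 × (0.707 × 0.75) = 9.544 kip/in → adequate.

f_max ≈ 8.34 kip/in; adequate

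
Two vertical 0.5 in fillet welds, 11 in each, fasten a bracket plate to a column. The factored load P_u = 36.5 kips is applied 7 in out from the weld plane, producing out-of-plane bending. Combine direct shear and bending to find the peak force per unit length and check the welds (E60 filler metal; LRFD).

E60XX → F_EXX = 60 ksi.
L_w = 2 × 11 = 22 in; section modulus (unit throat) S = 2 × L²/6 = 40.33 in².
Direct shear f_v = P/L_w = 36.5/22 = 1.659 kip/in.
Moment M = P × e = 36.5 × 7 = 255.5 kip·in; bending f_b = M/S = 6.335 kip/in.
f_max = √(f_v² + f_b²) = √(1.659² + 6.335²) = 6.548 kip/in.
φr_n = 0.75 × 0.6 × 60 × (0.707 × 0.5) = 9.544 kip/in → adequate.

f_max ≈ 6.55 kip/in; adequate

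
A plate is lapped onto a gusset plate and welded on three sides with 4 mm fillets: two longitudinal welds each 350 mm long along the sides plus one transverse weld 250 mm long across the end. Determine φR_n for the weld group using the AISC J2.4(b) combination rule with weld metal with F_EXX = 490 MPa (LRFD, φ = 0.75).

φR_n ≈ 605 kN

t_e = 0.707 × 4 = 2.828 mm.
R_nwl = 0.6 × 490 × 2.828 × 700 × 10⁻³ = 582 kN (longitudinal, 2 welds).
R_nwt = 0.6 × 490 × 2.828 × 250 × 10⁻³ = 207.9 kN (transverse, base value).
(i) R_nwl + R_nwt = 789.9 kN; (ii) 0.85 R_nwl + 1.5 R_nwt = 806.5 kN.
R_n = max = 806.5 kN [governs: (ii)]; φR_n = 604.9 kN.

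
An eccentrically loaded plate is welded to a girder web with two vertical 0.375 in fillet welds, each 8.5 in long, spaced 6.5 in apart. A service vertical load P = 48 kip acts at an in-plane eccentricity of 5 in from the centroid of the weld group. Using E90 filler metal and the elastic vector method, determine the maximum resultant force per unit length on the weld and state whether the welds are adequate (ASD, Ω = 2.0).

f_max ≈ 6.66 kip/in; adequate

E90XX → F_EXX = 90 ksi.
Total weld length L_w = 17 in. Treat welds as unit-width lines.
Polar moment about centroid: J = 2[d³/12 + d(b/2)²] = 2[8.5³/12 + 8.5×3.25²] = 281.9 in³.
Direct shear f_v = P/L_w = 48 / 17 = 2.824 kip/in (vertical).
Torsion M = P·e = 48 × 5 = 240 kip·in.
Critical point at (x, y) = (3.25, 4.25) from centroid. f_tx = M·y/J = 3.618 kip/in; f_ty = M·x/J = 2.767 kip/in.
Resultant f_max = √[f_tx² + (f_v + f_ty)²] = √[3.618² + (2.824 + 2.767)²] = 6.659 kip/in.
Capacity per unit length: r_n/Ω = (1/2.0) × 0.6 × 90 × (0.707 × 0.375) = 7.158 kip/in.
6.659 ≤ 7.158 → adequate.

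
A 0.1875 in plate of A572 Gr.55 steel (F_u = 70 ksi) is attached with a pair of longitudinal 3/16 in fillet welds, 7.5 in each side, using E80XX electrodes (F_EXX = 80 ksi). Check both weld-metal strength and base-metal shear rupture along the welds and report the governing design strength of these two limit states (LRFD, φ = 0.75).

t_e = 0.707 × 0.1875 = 0.1326 in; L = 15 in.
Weld metal: φR_n = 0.75 × 0.6 × 80 × 0.1326 × 15 = 71.58 kip.
Base metal (shear rupture): φR_n = 0.75 × 0.6 × 70 × 0.1875 × 15 = 88.59 kip.
Governing: weld metal.

φR_n ≈ 71.6 kip (weld metal governs)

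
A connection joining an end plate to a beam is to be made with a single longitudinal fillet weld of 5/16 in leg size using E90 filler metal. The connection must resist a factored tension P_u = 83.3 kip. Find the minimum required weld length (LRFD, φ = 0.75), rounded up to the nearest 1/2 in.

E90XX → F_EXX = 90 ksi.
Throat t_e = 0.707 × 0.3125 = 0.2209 in.
φr_n = 0.75 × 0.6 × 90 × 0.2209 = 8.948 kip/in.
L_req = P_u / φr_n = 83.3 / 8.948 = 9.309 in total.
Round up → use L = 9.5 in.

L = 9.5 in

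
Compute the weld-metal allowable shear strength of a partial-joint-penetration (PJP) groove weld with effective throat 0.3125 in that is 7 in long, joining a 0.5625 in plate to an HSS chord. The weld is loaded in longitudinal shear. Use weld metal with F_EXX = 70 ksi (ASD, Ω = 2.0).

Effective throat (given) t_e = 0.3125 in.
A_we = 0.3125 × 7 = 2.188 in².
F_nw = 0.6 F_EXX = 42 ksi.
R_n/Ω = (42 × 2.188) / 2.0 = 45.94 kip.

R_n/Ω ≈ 45.9 kip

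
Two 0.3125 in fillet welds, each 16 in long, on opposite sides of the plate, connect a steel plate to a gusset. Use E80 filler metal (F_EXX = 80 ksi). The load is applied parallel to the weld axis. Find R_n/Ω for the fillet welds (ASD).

R_n/Ω ≈ 170 kip

Effective throat t_e = 0.707 × 0.3125 = 0.2209 in.
Total length L = 32 in; A_we = 0.2209 × 32 = 7.07 in².
F_nw = 0.6 F_EXX = 0.6 × 80 = 48 ksi.
R_n = 48 × 7.07 = 339.4 kip; R_n/Ω = 339.4/2.0 = 169.7 kip.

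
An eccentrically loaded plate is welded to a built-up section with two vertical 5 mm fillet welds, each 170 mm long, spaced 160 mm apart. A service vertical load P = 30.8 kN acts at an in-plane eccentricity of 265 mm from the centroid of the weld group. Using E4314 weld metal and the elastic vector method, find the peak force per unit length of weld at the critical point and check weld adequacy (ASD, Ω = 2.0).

E43XX → F_EXX = 430 MPa.
Total weld length L_w = 340 mm. Treat welds as unit-width lines.
Polar moment about centroid: J = 2[d³/12 + d(b/2)²] = 2[170³/12 + 170×80²] = 2995000 mm³.
Direct shear f_v = P/L_w = 30.8×10³ / 340 = 90.59 N/mm (vertical).
Torsion M = P·e = 30.8×10³ × 265 = 8162000 N·mm.
Critical point at (x, y) = (80, 85) from centroid. f_tx = M·y/J = 231.7 N/mm; f_ty = M·x/J = 218 N/mm.
Resultant f_max = √[f_tx² + (f_v + f_ty)²] = √[231.7² + (90.59 + 218)²] = 385.9 N/mm.
Capacity per unit length: r_n/Ω = (1/2.0) × 0.6 × 430 × (0.707 × 5) = 456 N/mm.
385.9 ≤ 456 → adequate.

f_max ≈ 386 N/mm; adequate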